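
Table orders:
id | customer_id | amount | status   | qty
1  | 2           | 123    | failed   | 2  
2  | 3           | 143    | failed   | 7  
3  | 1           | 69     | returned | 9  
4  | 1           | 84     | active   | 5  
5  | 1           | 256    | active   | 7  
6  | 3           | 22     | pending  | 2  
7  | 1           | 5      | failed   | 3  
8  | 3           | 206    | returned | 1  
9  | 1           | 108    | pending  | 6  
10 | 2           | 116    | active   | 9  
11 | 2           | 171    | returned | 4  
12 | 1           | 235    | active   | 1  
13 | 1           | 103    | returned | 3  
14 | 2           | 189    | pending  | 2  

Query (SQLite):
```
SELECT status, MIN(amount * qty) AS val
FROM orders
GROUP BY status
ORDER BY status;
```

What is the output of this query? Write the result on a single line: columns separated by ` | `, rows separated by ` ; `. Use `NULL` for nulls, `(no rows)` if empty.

active | 235 ; failed | 15 ; pending | 44 ; returned | 206

For each row compute amount * qty.
Group by status; take MIN of the expression per group.
  active: ids {4, 5, 10, 12} → MIN(amount * qty)=235
  failed: ids {1, 2, 7} → MIN(amount * qty)=15
  pending: ids {6, 9, 14} → MIN(amount * qty)=44
  returned: ids {3, 8, 11, 13} → MIN(amount * qty)=206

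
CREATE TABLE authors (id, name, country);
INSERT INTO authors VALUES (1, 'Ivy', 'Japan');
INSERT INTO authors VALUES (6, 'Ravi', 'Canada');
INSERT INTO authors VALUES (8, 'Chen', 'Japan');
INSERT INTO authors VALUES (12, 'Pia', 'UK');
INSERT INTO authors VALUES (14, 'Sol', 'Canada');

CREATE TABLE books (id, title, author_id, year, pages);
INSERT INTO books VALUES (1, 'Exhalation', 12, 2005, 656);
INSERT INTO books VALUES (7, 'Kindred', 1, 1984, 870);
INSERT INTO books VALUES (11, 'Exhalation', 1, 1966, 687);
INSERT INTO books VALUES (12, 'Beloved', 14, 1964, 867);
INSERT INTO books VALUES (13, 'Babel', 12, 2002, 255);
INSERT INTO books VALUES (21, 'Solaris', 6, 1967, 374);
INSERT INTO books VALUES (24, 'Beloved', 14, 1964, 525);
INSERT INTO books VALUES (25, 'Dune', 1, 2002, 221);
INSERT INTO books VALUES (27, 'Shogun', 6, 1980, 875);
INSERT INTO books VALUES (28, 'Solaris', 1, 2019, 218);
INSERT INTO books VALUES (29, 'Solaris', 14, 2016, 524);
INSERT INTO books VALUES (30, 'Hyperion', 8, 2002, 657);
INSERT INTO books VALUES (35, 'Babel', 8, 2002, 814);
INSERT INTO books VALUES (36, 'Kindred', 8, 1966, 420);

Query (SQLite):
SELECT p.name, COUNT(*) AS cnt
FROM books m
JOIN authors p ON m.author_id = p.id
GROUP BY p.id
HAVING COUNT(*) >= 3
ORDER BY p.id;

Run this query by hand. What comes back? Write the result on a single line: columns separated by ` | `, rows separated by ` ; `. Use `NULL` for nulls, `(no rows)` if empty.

Ivy | 4 ; Chen | 3 ; Sol | 3

Join each books row to its authors via author_id.
Group joined rows by authors.id; compute COUNT(*) per group.
HAVING: keep groups with count ≥ 3.
  1: ids {7, 11, 25, 28} → COUNT(*)=4
  6: ids {21, 27} → COUNT(*)=2
  8: ids {30, 35, 36} → COUNT(*)=3
  12: ids {1, 13} → COUNT(*)=2
  14: ids {12, 24, 29} → COUNT(*)=3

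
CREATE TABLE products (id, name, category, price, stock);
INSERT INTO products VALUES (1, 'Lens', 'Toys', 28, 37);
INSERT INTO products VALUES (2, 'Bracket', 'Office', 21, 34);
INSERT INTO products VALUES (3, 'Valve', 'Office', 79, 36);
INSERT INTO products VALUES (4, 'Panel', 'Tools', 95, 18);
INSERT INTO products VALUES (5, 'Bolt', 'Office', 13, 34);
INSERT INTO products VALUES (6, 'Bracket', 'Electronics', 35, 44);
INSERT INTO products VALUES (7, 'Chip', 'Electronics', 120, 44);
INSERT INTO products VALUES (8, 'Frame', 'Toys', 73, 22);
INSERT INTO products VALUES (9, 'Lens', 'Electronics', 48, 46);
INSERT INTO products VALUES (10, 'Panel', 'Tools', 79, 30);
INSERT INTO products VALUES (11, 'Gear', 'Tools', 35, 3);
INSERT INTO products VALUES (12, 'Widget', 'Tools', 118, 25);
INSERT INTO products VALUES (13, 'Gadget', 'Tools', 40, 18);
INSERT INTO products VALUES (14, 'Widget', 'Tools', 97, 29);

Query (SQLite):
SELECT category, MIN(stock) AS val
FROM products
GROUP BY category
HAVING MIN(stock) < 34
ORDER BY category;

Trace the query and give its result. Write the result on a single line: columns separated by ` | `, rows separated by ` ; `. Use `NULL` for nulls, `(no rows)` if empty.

Partition products by category; compute MIN(stock) within each group.
HAVING: keep groups where MIN(stock) < 34.
  Electronics: ids {6, 7, 9} → MIN(stock)=44
  Office: ids {2, 3, 5} → MIN(stock)=34
  Tools: ids {4, 10, 11, 12, 13, 14} → MIN(stock)=3
  Toys: ids {1, 8} → MIN(stock)=22

Tools | 3 ; Toys | 22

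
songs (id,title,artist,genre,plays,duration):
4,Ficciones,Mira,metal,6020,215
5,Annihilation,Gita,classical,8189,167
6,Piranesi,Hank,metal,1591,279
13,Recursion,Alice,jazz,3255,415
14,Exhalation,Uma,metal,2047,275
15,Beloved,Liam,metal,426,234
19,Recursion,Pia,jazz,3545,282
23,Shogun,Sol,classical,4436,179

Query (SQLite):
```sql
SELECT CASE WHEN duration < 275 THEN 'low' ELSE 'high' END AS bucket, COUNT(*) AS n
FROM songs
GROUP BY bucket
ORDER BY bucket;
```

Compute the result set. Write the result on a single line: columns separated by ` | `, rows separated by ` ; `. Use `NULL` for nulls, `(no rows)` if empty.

high | 4 ; low | 4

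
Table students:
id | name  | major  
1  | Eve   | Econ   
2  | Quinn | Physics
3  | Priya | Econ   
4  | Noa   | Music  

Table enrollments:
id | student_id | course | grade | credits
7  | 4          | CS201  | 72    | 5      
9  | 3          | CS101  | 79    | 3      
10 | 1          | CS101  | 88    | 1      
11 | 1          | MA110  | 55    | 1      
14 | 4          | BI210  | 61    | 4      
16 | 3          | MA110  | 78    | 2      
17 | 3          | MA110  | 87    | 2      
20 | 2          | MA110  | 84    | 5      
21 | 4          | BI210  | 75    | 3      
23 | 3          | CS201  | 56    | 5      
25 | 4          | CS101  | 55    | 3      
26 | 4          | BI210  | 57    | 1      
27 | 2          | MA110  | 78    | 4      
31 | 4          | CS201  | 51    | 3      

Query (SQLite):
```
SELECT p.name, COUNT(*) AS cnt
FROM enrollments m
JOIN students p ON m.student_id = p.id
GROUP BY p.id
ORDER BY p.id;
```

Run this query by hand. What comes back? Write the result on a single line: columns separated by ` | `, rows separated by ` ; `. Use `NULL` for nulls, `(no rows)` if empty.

Join each enrollments row to its students via student_id.
Group joined rows by students.id; compute COUNT(*) per group.
  1: ids {10, 11} → COUNT(*)=2
  2: ids {20, 27} → COUNT(*)=2
  3: ids {9, 16, 17, 23} → COUNT(*)=4
  4: ids {7, 14, 21, 25, 26, 31} → COUNT(*)=6

Eve | 2 ; Quinn | 2 ; Priya | 4 ; Noa | 6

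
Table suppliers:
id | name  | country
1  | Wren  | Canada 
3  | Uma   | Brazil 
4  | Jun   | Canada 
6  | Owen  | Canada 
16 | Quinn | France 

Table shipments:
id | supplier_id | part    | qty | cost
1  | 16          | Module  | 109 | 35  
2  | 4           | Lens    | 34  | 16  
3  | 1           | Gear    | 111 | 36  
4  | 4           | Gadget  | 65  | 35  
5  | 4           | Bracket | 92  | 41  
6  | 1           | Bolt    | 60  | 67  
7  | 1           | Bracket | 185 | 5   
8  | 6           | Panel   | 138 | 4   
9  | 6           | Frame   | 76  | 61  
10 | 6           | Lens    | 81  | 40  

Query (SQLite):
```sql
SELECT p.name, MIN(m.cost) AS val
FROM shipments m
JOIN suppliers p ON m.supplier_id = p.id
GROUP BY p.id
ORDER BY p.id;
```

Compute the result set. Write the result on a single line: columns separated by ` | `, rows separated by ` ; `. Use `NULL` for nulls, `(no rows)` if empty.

Wren | 5 ; Jun | 16 ; Owen | 4 ; Quinn | 35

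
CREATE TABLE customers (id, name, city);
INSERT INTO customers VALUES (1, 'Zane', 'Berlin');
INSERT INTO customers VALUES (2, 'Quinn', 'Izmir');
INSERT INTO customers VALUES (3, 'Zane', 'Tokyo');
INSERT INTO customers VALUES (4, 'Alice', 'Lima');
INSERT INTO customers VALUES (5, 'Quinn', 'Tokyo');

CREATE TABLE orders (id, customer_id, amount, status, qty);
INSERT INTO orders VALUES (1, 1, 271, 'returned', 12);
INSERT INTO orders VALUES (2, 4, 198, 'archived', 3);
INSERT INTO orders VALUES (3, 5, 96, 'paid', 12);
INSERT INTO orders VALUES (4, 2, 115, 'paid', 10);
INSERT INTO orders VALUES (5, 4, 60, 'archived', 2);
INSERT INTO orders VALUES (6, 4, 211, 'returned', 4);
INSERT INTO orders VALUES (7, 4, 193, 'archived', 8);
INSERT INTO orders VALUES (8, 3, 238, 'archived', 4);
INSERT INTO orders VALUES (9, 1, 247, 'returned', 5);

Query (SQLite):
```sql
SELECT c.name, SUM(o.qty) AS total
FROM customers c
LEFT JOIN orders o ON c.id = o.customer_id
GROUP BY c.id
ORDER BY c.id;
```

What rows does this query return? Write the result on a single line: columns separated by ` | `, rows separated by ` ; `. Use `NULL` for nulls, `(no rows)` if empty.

Zane | 17 ; Quinn | 10 ; Zane | 4 ; Alice | 17 ; Quinn | 12

LEFT JOIN keeps every customers row; unmatched ones get NULL for orders columns.
Group by customers.id and compute SUM(o.qty). SUM over an all-NULL group is NULL.
  1: ids {1, 9} → SUM(o.qty)=17
  2: ids {4} → SUM(o.qty)=10
  3: ids {8} → SUM(o.qty)=4
  4: ids {2, 5, 6, 7} → SUM(o.qty)=17
  5: ids {3} → SUM(o.qty)=12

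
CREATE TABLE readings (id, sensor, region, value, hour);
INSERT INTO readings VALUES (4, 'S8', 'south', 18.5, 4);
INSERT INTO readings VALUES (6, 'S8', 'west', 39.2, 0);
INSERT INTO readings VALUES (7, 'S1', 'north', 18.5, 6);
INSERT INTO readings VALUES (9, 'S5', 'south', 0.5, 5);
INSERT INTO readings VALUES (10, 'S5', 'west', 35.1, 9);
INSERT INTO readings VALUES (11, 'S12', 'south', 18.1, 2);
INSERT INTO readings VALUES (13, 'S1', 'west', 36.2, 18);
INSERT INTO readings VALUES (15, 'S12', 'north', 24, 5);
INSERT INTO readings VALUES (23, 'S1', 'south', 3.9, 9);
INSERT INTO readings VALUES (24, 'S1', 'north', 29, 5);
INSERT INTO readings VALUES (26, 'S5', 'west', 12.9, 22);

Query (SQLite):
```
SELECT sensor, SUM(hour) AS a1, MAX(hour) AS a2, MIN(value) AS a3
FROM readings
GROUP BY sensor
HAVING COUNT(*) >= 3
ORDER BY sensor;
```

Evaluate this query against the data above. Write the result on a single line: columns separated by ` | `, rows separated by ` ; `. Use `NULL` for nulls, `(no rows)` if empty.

S1 | 38 | 18 | 3.9 ; S5 | 36 | 22 | 0.5

Group readings by sensor.
Per group compute: SUM(hour), MAX(hour), MIN(value).
HAVING: drop groups with fewer than 3 rows.
  S1: ids {7, 13, 23, 24} → SUM(hour)=38, MAX(hour)=18, MIN(value)=3.9
  S12: ids {11, 15} → SUM(hour)=7, MAX(hour)=5, MIN(value)=18.1
  S5: ids {9, 10, 26} → SUM(hour)=36, MAX(hour)=22, MIN(value)=0.5
  S8: ids {4, 6} → SUM(hour)=4, MAX(hour)=4, MIN(value)=18.5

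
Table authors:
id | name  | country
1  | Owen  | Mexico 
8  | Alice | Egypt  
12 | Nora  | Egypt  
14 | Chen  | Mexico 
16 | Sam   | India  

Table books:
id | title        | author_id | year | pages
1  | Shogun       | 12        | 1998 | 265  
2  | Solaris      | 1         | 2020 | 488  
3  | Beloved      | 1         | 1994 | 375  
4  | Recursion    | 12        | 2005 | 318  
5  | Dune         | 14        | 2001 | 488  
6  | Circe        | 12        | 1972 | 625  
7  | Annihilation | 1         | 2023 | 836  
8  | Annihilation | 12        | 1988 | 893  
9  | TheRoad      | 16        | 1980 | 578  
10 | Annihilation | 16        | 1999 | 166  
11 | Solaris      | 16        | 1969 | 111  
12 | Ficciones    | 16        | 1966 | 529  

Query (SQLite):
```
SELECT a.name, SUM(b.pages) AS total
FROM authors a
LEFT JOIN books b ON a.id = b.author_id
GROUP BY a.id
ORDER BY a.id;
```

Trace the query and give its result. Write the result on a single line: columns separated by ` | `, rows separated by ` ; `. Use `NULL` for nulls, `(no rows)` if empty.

Owen | 1699 ; Alice | NULL ; Nora | 2101 ; Chen | 488 ; Sam | 1384

LEFT JOIN keeps every authors row; unmatched ones get NULL for books columns.
Group by authors.id and compute SUM(b.pages). SUM over an all-NULL group is NULL.
  1: ids {2, 3, 7} → SUM(b.pages)=1699
  8: ids {—} → SUM(b.pages)=NULL
  12: ids {1, 4, 6, 8} → SUM(b.pages)=2101
  14: ids {5} → SUM(b.pages)=488
  16: ids {9, 10, 11, 12} → SUM(b.pages)=1384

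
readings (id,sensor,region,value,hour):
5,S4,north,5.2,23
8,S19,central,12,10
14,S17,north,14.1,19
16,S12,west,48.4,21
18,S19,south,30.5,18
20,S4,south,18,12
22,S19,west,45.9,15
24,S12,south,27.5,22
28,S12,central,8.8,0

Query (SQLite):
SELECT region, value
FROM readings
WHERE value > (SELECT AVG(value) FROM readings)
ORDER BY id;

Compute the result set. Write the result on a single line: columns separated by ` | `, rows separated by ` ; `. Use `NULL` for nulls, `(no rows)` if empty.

west | 48.4 ; south | 30.5 ; west | 45.9 ; south | 27.5

Scalar subquery: AVG(value) over all readings rows = 23.377778 (≈; comparison uses full precision).
Keep rows where value > that value.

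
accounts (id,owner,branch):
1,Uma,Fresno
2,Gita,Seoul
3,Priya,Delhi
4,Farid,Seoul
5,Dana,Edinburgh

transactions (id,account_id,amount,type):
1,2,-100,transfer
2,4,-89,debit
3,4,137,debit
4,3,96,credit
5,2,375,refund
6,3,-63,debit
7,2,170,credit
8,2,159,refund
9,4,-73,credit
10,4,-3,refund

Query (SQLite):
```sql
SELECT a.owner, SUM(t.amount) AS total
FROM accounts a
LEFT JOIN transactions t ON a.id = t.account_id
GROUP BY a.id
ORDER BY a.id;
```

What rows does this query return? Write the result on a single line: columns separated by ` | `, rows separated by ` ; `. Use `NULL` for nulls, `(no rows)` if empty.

Uma | NULL ; Gita | 604 ; Priya | 33 ; Farid | -28 ; Dana | NULL

LEFT JOIN keeps every accounts row; unmatched ones get NULL for transactions columns.
Group by accounts.id and compute SUM(t.amount). SUM over an all-NULL group is NULL.
  1: ids {—} → SUM(t.amount)=NULL
  2: ids {1, 5, 7, 8} → SUM(t.amount)=604
  3: ids {4, 6} → SUM(t.amount)=33
  4: ids {2, 3, 9, 10} → SUM(t.amount)=-28
  5: ids {—} → SUM(t.amount)=NULL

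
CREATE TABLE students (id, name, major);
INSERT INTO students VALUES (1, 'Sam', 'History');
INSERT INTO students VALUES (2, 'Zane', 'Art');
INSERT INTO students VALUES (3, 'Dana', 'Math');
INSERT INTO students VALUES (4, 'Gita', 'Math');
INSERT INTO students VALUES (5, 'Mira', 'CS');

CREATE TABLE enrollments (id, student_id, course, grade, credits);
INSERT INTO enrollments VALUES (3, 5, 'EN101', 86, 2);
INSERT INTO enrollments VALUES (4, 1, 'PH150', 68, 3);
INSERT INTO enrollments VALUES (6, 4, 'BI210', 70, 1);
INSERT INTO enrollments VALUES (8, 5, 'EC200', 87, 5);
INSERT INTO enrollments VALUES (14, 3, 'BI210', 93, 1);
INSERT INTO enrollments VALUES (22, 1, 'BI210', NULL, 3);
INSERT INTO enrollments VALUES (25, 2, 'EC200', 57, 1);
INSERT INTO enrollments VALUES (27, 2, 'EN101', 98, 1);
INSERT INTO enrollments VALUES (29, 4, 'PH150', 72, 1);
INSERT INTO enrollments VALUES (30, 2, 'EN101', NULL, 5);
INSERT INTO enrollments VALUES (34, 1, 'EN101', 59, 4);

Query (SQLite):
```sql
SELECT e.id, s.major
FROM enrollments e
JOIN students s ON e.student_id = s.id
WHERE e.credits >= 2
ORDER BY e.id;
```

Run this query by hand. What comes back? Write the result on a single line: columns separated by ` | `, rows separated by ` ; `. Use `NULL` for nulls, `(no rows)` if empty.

Each enrollments row matches the students row where student_id = students.id.
Then keep rows with e.credits >= 2.

3 | CS ; 4 | History ; 8 | CS ; 22 | History ; 30 | Art ; 34 | History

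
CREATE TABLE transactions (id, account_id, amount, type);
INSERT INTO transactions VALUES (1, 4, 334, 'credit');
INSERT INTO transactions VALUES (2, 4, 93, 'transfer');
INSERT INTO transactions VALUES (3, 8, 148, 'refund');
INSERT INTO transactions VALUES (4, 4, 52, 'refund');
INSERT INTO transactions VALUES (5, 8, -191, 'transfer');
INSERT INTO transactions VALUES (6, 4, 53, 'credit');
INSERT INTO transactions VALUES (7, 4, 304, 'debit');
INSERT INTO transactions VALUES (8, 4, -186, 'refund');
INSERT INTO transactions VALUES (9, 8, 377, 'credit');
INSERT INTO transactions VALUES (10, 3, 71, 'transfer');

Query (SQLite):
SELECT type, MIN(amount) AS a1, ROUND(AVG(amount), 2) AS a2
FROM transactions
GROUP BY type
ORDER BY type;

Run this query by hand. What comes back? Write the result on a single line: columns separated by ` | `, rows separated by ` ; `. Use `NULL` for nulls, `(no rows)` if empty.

credit | 53 | 254.67 ; debit | 304 | 304 ; refund | -186 | 4.67 ; transfer | -191 | -9

Group transactions by type.
Per group compute: MIN(amount), ROUND(AVG(amount), 2).
  credit: ids {1, 6, 9} → MIN(amount)=53, ROUND(AVG(amount), 2)=254.67
  debit: ids {7} → MIN(amount)=304, ROUND(AVG(amount), 2)=304
  refund: ids {3, 4, 8} → MIN(amount)=-186, ROUND(AVG(amount), 2)=4.67
  transfer: ids {2, 5, 10} → MIN(amount)=-191, ROUND(AVG(amount), 2)=-9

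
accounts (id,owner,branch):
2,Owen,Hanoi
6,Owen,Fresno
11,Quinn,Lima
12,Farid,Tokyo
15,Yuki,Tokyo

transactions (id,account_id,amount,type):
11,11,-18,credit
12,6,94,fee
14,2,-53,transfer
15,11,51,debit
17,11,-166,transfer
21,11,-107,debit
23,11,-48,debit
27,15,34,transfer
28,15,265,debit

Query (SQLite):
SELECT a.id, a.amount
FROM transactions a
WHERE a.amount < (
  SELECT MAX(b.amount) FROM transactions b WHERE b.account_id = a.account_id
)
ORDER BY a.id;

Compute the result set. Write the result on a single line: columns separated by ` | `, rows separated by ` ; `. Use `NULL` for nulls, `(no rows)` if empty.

For each transactions row a, compute MAX(amount) over rows sharing a.account_id.
Keep row a if a.amount < that per-group MAX.
  account_id=2: MAX(amount) = -53
  account_id=6: MAX(amount) = 94
  account_id=11: MAX(amount) = 51
  account_id=15: MAX(amount) = 265

11 | -18 ; 17 | -166 ; 21 | -107 ; 23 | -48 ; 27 | 34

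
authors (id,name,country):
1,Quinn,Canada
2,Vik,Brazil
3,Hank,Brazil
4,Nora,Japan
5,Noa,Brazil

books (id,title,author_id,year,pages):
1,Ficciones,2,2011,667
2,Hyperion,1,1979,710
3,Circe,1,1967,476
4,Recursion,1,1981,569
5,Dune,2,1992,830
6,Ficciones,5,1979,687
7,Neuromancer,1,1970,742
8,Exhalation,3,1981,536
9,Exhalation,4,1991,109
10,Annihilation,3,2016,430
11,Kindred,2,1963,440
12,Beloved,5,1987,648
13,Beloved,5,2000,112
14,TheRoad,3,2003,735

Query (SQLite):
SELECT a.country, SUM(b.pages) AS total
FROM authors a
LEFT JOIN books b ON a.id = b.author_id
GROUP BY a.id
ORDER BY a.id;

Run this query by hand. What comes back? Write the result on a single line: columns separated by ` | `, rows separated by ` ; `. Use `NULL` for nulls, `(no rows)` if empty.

Canada | 2497 ; Brazil | 1937 ; Brazil | 1701 ; Japan | 109 ; Brazil | 1447

LEFT JOIN keeps every authors row; unmatched ones get NULL for books columns.
Group by authors.id and compute SUM(b.pages). SUM over an all-NULL group is NULL.
  1: ids {2, 3, 4, 7} → SUM(b.pages)=2497
  2: ids {1, 5, 11} → SUM(b.pages)=1937
  3: ids {8, 10, 14} → SUM(b.pages)=1701
  4: ids {9} → SUM(b.pages)=109
  5: ids {6, 12, 13} → SUM(b.pages)=1447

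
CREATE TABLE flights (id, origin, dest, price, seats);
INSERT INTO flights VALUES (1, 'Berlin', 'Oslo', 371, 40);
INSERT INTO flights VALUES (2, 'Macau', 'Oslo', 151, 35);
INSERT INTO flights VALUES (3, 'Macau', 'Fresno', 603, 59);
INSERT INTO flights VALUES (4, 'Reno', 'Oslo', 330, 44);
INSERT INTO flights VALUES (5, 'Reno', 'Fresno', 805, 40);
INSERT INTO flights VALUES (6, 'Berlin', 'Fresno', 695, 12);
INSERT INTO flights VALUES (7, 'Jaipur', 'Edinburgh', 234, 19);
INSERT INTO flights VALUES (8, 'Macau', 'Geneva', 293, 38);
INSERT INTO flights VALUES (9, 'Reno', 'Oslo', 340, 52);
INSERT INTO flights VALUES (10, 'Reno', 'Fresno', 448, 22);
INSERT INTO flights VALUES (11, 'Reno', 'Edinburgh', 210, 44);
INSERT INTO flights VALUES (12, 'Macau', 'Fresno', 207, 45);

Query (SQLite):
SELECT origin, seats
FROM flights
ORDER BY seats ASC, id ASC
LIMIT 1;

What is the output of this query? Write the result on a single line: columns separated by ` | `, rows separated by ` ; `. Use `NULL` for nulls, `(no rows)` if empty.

Berlin | 12

Sort by seats asc, tiebreak id asc: (12, id=6), (19, id=7), (22, id=10), (35, id=2) …. Take first 1.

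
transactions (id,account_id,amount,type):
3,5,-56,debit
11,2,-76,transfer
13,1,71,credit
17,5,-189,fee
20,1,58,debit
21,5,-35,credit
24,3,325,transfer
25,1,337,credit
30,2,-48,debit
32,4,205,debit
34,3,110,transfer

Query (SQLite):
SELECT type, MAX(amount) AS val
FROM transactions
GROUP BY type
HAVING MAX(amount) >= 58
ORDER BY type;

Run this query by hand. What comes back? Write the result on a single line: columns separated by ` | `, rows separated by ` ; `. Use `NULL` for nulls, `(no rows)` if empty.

credit | 337 ; debit | 205 ; transfer | 325

Partition transactions by type; compute MAX(amount) within each group.
HAVING: keep groups where MAX(amount) >= 58.
  credit: ids {13, 21, 25} → MAX(amount)=337
  debit: ids {3, 20, 30, 32} → MAX(amount)=205
  fee: ids {17} → MAX(amount)=-189
  transfer: ids {11, 24, 34} → MAX(amount)=325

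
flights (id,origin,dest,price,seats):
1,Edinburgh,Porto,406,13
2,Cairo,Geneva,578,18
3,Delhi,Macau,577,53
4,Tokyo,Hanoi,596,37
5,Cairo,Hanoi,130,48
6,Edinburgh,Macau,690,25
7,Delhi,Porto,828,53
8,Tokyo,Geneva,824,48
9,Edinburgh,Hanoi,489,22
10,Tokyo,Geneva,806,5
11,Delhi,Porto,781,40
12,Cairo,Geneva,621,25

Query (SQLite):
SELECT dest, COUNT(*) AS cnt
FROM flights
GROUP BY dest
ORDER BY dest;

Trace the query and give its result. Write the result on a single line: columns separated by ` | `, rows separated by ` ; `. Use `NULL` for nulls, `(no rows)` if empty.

Partition flights by dest; compute COUNT(*) within each group.
  Geneva: ids {2, 8, 10, 12} → COUNT(*)=4
  Hanoi: ids {4, 5, 9} → COUNT(*)=3
  Macau: ids {3, 6} → COUNT(*)=2
  Porto: ids {1, 7, 11} → COUNT(*)=3

Geneva | 4 ; Hanoi | 3 ; Macau | 2 ; Porto | 3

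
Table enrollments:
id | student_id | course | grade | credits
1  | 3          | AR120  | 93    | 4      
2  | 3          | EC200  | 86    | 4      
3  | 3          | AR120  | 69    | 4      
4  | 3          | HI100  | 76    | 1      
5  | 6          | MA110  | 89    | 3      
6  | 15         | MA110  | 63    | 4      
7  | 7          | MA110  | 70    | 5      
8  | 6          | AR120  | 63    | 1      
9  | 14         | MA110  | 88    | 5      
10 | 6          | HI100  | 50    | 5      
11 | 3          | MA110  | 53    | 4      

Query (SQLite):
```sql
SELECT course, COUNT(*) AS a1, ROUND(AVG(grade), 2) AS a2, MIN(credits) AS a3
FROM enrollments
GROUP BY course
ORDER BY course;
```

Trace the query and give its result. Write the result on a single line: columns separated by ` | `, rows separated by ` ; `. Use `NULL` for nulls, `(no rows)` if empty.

Group enrollments by course.
Per group compute: COUNT(*), ROUND(AVG(grade), 2), MIN(credits).
  AR120: ids {1, 3, 8} → COUNT(*)=3, ROUND(AVG(grade), 2)=75, MIN(credits)=1
  EC200: ids {2} → COUNT(*)=1, ROUND(AVG(grade), 2)=86, MIN(credits)=4
  HI100: ids {4, 10} → COUNT(*)=2, ROUND(AVG(grade), 2)=63, MIN(credits)=1
  MA110: ids {5, 6, 7, 9, 11} → COUNT(*)=5, ROUND(AVG(grade), 2)=72.6, MIN(credits)=3

AR120 | 3 | 75 | 1 ; EC200 | 1 | 86 | 4 ; HI100 | 2 | 63 | 1 ; MA110 | 5 | 72.6 | 3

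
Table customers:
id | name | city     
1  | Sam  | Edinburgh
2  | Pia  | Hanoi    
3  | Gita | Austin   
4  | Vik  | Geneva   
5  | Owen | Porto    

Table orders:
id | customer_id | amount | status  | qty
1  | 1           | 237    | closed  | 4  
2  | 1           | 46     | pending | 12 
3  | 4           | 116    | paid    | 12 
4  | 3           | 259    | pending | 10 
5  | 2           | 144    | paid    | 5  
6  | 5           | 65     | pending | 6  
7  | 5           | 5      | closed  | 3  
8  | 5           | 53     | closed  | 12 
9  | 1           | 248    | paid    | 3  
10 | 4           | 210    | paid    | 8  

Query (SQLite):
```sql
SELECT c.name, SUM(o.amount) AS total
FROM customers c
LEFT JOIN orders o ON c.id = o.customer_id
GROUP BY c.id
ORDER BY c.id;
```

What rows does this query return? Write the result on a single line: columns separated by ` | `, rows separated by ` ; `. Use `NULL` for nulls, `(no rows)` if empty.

Sam | 531 ; Pia | 144 ; Gita | 259 ; Vik | 326 ; Owen | 123

LEFT JOIN keeps every customers row; unmatched ones get NULL for orders columns.
Group by customers.id and compute SUM(o.amount). SUM over an all-NULL group is NULL.
  1: ids {1, 2, 9} → SUM(o.amount)=531
  2: ids {5} → SUM(o.amount)=144
  3: ids {4} → SUM(o.amount)=259
  4: ids {3, 10} → SUM(o.amount)=326
  5: ids {6, 7, 8} → SUM(o.amount)=123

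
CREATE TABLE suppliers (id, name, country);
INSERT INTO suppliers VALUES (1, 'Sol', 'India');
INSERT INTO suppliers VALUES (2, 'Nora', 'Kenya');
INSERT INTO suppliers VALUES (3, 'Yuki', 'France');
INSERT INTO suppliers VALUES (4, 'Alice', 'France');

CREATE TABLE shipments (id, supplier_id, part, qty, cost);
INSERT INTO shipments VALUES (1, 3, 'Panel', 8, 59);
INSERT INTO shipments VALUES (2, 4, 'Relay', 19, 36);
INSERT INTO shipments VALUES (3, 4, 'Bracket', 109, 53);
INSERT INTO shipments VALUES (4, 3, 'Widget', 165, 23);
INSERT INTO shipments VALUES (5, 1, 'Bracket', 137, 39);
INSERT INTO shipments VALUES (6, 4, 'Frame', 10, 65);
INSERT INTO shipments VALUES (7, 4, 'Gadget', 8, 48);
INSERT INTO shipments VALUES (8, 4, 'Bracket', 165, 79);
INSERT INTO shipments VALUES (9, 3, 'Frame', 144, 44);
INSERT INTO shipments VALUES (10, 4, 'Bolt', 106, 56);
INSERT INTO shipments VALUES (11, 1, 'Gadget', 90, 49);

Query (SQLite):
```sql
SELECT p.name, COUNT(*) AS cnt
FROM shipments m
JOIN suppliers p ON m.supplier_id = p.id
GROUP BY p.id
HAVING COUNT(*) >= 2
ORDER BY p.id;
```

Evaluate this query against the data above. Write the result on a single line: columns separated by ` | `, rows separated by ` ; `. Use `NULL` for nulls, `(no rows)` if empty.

Sol | 2 ; Yuki | 3 ; Alice | 6

Join each shipments row to its suppliers via supplier_id.
Group joined rows by suppliers.id; compute COUNT(*) per group.
HAVING: keep groups with count ≥ 2.
  1: ids {5, 11} → COUNT(*)=2
  3: ids {1, 4, 9} → COUNT(*)=3
  4: ids {2, 3, 6, 7, 8, 10} → COUNT(*)=6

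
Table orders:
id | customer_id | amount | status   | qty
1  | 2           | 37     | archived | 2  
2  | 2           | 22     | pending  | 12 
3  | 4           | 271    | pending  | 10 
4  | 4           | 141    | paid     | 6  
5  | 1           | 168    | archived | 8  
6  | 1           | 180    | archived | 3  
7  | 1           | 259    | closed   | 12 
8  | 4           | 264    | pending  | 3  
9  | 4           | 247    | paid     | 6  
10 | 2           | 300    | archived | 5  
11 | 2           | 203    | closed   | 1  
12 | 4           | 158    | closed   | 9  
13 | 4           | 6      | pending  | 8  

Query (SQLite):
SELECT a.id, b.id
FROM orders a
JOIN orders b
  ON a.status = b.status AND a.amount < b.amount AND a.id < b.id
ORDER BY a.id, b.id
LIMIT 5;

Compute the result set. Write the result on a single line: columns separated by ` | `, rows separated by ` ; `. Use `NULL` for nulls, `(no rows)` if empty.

1 | 5 ; 1 | 6 ; 1 | 10 ; 2 | 3 ; 2 | 8

Pairs (a,b) with same status, a.amount < b.amount, a.id < b.id.
status groups: archived:{1,5,6,10} closed:{7,11,12} paid:{4,9} pending:{2,3,8,13}
Ordered by (a.id, b.id); first 5.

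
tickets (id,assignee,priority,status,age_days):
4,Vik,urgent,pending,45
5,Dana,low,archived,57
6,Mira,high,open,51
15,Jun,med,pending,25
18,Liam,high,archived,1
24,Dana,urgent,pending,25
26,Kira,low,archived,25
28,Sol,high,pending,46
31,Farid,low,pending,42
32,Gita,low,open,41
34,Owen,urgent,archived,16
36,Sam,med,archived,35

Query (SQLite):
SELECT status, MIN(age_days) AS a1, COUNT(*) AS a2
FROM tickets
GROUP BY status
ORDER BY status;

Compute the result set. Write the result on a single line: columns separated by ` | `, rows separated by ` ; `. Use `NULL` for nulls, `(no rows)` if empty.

Group tickets by status.
Per group compute: MIN(age_days), COUNT(*).
  archived: ids {5, 18, 26, 34, 36} → MIN(age_days)=1, COUNT(*)=5
  open: ids {6, 32} → MIN(age_days)=41, COUNT(*)=2
  pending: ids {4, 15, 24, 28, 31} → MIN(age_days)=25, COUNT(*)=5

archived | 1 | 5 ; open | 41 | 2 ; pending | 25 | 5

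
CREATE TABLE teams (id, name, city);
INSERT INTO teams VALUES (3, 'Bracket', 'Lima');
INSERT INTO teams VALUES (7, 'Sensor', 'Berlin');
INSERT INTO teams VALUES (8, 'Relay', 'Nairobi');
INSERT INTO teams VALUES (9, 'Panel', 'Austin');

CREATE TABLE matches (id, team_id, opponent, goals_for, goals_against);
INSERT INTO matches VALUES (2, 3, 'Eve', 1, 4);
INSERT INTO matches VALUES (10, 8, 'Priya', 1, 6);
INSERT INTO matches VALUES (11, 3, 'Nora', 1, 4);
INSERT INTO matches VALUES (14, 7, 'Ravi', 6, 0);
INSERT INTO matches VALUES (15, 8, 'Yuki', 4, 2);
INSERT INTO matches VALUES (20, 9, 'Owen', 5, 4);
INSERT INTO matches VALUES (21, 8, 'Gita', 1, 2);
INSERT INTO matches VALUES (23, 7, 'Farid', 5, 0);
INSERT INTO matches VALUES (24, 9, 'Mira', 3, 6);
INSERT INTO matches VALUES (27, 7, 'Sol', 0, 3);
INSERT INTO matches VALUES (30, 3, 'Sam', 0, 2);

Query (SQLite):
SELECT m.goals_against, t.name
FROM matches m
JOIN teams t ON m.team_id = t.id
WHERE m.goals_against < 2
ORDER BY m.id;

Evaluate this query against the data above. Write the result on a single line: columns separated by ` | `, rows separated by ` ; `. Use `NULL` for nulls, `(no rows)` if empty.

Each matches row matches the teams row where team_id = teams.id.
Then keep rows with m.goals_against < 2.

0 | Sensor ; 0 | Sensor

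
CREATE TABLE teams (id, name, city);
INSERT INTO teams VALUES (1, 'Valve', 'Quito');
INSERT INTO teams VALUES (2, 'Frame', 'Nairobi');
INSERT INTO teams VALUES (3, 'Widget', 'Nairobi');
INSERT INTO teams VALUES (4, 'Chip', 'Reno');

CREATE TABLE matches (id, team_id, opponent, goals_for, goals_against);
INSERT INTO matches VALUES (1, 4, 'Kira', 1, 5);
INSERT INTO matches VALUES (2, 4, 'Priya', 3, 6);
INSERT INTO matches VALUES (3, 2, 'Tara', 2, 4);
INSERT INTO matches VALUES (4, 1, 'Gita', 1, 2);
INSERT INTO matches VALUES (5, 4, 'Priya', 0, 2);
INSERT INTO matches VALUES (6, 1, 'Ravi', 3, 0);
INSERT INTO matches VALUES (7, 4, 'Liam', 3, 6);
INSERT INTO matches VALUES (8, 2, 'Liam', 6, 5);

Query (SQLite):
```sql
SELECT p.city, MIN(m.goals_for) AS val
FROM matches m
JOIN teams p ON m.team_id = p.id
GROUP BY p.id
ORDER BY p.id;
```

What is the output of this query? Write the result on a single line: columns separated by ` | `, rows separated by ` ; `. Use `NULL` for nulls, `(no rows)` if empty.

Quito | 1 ; Nairobi | 2 ; Reno | 0

Join each matches row to its teams via team_id.
Group joined rows by teams.id; compute MIN(m.goals_for) per group.
  1: ids {4, 6} → MIN(m.goals_for)=1
  2: ids {3, 8} → MIN(m.goals_for)=2
  4: ids {1, 2, 5, 7} → MIN(m.goals_for)=0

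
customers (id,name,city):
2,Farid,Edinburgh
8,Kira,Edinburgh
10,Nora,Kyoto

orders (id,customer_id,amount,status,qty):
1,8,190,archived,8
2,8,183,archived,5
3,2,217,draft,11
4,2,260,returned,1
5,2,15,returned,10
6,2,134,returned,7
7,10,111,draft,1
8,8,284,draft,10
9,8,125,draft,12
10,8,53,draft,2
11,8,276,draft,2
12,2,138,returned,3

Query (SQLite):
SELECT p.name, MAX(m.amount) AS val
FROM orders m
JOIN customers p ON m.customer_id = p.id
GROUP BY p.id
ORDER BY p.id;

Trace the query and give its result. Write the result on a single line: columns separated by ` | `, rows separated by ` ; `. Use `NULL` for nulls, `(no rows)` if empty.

Farid | 260 ; Kira | 284 ; Nora | 111

Join each orders row to its customers via customer_id.
Group joined rows by customers.id; compute MAX(m.amount) per group.
  2: ids {3, 4, 5, 6, 12} → MAX(m.amount)=260
  8: ids {1, 2, 8, 9, 10, 11} → MAX(m.amount)=284
  10: ids {7} → MAX(m.amount)=111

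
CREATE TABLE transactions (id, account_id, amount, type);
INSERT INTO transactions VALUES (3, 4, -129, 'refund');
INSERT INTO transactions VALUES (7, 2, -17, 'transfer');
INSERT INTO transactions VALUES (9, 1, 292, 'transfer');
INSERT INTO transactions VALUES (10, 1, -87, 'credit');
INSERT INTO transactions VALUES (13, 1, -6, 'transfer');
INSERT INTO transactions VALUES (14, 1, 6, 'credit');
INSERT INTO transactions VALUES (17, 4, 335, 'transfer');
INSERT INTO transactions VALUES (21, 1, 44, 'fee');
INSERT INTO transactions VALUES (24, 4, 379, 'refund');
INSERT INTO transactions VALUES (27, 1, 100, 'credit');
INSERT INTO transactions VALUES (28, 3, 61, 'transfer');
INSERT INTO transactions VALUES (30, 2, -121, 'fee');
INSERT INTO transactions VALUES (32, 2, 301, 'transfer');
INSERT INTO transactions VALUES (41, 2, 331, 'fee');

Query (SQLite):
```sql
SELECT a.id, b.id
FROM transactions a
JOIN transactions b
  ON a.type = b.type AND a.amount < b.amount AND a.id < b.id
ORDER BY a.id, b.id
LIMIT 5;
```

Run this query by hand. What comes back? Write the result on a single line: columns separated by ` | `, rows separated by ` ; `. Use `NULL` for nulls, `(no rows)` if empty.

3 | 24 ; 7 | 9 ; 7 | 13 ; 7 | 17 ; 7 | 28

Pairs (a,b) with same type, a.amount < b.amount, a.id < b.id.
type groups: credit:{10,14,27} fee:{21,30,41} refund:{3,24} transfer:{7,9,13,17,28,32}
Ordered by (a.id, b.id); first 5.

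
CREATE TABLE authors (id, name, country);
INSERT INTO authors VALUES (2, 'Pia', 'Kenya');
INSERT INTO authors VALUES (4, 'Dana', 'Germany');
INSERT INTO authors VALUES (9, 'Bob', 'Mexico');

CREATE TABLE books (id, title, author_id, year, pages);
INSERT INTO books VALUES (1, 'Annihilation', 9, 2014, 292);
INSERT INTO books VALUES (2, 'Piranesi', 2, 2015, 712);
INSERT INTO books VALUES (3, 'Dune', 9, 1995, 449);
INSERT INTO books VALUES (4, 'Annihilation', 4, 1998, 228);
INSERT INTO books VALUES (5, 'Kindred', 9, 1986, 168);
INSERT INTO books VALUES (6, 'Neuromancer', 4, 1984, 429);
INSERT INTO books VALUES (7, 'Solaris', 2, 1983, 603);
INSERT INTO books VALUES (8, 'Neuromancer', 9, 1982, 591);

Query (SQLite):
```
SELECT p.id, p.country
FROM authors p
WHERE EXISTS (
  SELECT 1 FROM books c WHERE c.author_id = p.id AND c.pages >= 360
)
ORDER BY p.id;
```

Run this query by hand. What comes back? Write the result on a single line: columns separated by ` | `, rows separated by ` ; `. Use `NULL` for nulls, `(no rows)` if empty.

2 | Kenya ; 4 | Germany ; 9 | Mexico

For each authors row, check whether any books with matching author_id has pages >= 360.
Keep rows where that is true.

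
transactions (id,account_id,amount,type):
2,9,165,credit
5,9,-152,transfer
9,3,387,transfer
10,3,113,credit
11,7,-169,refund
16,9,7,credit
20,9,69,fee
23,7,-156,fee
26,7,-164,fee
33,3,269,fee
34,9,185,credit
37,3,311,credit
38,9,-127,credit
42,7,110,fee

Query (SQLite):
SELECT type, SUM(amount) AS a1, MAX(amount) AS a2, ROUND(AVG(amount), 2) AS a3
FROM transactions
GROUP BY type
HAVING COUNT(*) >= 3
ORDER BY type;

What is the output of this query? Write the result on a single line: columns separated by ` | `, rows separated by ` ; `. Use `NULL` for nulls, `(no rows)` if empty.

credit | 654 | 311 | 109 ; fee | 128 | 269 | 25.6

Group transactions by type.
Per group compute: SUM(amount), MAX(amount), ROUND(AVG(amount), 2).
HAVING: drop groups with fewer than 3 rows.
  credit: ids {2, 10, 16, 34, 37, 38} → SUM(amount)=654, MAX(amount)=311, ROUND(AVG(amount), 2)=109
  fee: ids {20, 23, 26, 33, 42} → SUM(amount)=128, MAX(amount)=269, ROUND(AVG(amount), 2)=25.6
  refund: ids {11} → SUM(amount)=-169, MAX(amount)=-169, ROUND(AVG(amount), 2)=-169
  transfer: ids {5, 9} → SUM(amount)=235, MAX(amount)=387, ROUND(AVG(amount), 2)=117.5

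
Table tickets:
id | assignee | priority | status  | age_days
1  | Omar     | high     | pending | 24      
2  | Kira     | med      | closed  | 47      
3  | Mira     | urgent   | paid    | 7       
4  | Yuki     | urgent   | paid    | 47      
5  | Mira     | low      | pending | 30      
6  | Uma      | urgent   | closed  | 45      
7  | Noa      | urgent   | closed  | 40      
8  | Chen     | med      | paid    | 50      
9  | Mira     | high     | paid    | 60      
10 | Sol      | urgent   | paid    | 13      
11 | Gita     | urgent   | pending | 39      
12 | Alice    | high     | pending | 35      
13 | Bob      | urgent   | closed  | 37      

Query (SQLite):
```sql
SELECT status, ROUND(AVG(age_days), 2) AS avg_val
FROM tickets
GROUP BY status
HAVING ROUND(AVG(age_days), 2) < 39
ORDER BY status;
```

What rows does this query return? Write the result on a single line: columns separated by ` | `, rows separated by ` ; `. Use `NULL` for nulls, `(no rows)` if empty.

Partition tickets by status; compute ROUND(AVG(age_days), 2) within each group.
HAVING: keep groups where ROUND(AVG(age_days), 2) < 39.
  closed: ids {2, 6, 7, 13} → ROUND(AVG(age_days), 2)=42.25
  paid: ids {3, 4, 8, 9, 10} → ROUND(AVG(age_days), 2)=35.4
  pending: ids {1, 5, 11, 12} → ROUND(AVG(age_days), 2)=32

paid | 35.4 ; pending | 32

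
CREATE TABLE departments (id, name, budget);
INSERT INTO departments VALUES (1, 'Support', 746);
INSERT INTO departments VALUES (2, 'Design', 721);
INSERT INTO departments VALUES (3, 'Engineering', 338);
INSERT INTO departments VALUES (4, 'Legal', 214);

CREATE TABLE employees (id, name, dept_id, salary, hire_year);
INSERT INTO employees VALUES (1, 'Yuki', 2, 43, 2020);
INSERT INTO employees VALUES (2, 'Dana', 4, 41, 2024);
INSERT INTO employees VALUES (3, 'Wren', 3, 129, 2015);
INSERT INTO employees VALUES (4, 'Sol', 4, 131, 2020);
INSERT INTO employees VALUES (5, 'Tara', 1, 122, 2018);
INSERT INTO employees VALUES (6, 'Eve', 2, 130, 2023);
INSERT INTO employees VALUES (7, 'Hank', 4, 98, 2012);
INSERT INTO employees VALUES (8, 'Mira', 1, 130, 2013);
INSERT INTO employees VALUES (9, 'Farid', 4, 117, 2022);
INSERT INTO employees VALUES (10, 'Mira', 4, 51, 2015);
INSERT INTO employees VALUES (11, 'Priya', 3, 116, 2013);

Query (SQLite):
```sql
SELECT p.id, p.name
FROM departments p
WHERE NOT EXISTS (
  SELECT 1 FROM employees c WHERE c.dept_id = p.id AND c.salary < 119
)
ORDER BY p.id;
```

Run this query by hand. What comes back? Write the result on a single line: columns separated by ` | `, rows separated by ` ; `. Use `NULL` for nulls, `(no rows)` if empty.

For each departments row, check whether any employees with matching dept_id has salary < 119.
Keep rows where that is false.

1 | Support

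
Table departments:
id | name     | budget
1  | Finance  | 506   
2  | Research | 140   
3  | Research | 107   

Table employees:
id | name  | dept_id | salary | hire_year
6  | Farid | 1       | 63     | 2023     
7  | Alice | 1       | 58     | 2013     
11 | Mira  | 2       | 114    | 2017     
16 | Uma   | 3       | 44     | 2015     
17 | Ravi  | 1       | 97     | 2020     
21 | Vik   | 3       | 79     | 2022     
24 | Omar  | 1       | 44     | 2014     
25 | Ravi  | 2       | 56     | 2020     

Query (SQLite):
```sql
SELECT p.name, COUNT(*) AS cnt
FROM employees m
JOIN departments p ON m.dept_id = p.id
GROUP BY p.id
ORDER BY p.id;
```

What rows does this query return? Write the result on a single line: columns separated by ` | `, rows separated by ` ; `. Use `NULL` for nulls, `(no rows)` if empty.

Join each employees row to its departments via dept_id.
Group joined rows by departments.id; compute COUNT(*) per group.
  1: ids {6, 7, 17, 24} → COUNT(*)=4
  2: ids {11, 25} → COUNT(*)=2
  3: ids {16, 21} → COUNT(*)=2

Finance | 4 ; Research | 2 ; Research | 2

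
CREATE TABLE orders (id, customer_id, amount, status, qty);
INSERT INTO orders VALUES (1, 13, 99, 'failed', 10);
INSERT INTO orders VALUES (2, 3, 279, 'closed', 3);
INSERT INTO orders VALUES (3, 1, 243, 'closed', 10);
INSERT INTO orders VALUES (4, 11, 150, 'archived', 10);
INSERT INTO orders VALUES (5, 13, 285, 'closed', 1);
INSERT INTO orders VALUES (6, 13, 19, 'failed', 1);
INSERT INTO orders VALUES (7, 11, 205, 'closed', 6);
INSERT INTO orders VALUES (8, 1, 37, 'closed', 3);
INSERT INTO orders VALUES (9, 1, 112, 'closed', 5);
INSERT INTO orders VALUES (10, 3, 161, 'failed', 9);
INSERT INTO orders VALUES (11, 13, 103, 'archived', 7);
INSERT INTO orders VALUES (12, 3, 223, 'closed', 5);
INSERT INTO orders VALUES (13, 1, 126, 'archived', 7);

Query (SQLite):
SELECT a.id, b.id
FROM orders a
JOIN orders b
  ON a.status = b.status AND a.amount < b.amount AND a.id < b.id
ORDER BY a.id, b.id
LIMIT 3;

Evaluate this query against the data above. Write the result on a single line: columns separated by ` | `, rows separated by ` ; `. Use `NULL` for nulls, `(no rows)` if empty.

1 | 10 ; 2 | 5 ; 3 | 5

Pairs (a,b) with same status, a.amount < b.amount, a.id < b.id.
status groups: archived:{4,11,13} closed:{2,3,5,7,8,9,12} failed:{1,6,10}
Ordered by (a.id, b.id); first 3.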